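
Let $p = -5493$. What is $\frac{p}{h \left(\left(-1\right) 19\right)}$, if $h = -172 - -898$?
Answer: $\frac{1831}{4598} \approx 0.39822$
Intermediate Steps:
$h = 726$ ($h = -172 + 898 = 726$)
$\frac{p}{h \left(\left(-1\right) 19\right)} = - \frac{5493}{726 \left(\left(-1\right) 19\right)} = - \frac{5493}{726 \left(-19\right)} = - \frac{5493}{-13794} = \left(-5493\right) \left(- \frac{1}{13794}\right) = \frac{1831}{4598}$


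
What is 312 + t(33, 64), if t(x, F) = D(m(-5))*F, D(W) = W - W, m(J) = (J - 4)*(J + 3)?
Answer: 312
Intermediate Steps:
m(J) = (-4 + J)*(3 + J)
D(W) = 0
t(x, F) = 0 (t(x, F) = 0*F = 0)
312 + t(33, 64) = 312 + 0 = 312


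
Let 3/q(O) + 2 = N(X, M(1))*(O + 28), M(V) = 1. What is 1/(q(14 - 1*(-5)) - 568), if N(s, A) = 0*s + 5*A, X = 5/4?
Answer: -233/132341 ≈ -0.0017606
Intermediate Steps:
X = 5/4 (X = 5*(1/4) = 5/4 ≈ 1.2500)
N(s, A) = 5*A (N(s, A) = 0 + 5*A = 5*A)
q(O) = 3/(138 + 5*O) (q(O) = 3/(-2 + (5*1)*(O + 28)) = 3/(-2 + 5*(28 + O)) = 3/(-2 + (140 + 5*O)) = 3/(138 + 5*O))
1/(q(14 - 1*(-5)) - 568) = 1/(3/(138 + 5*(14 - 1*(-5))) - 568) = 1/(3/(138 + 5*(14 + 5)) - 568) = 1/(3/(138 + 5*19) - 568) = 1/(3/(138 + 95) - 568) = 1/(3/233 - 568) = 1/(-132341/233) = -233/132341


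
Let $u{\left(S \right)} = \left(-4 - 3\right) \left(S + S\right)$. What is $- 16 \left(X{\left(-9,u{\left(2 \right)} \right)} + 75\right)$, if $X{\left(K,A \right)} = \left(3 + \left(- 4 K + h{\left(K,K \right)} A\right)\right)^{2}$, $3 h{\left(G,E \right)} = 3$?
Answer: $-3136$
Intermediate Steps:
$h{\left(G,E \right)} = 1$ ($h{\left(G,E \right)} = \frac{1}{3} \cdot 3 = 1$)
$u{\left(S \right)} = - 14 S$ ($u{\left(S \right)} = - 7 \cdot 2 S = - 14 S$)
$X{\left(K,A \right)} = \left(3 + A - 4 K\right)^{2}$ ($X{\left(K,A \right)} = \left(3 + \left(- 4 K + 1 A\right)\right)^{2} = \left(3 + \left(- 4 K + A\right)\right)^{2} = \left(3 + \left(A - 4 K\right)\right)^{2} = \left(3 + A - 4 K\right)^{2}$)
$- 16 \left(X{\left(-9,u{\left(2 \right)} \right)} + 75\right) = - 16 \left(\left(3 - 28 - -36\right)^{2} + 75\right) = - 16 \left(\left(3 - 28 + 36\right)^{2} + 75\right) = - 16 \left(11^{2} + 75\right) = - 16 \left(121 + 75\right) = \left(-16\right) 196 = -3136$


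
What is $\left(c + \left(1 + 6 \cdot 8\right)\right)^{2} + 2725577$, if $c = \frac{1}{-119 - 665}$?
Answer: $\frac{1676767968737}{614656} \approx 2.728 \cdot 10^{6}$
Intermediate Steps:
$c = - \frac{1}{784}$ ($c = \frac{1}{-784} = - \frac{1}{784} \approx -0.0012755$)
$\left(c + \left(1 + 6 \cdot 8\right)\right)^{2} + 2725577 = \left(- \frac{1}{784} + \left(1 + 6 \cdot 8\right)\right)^{2} + 2725577 = \left(- \frac{1}{784} + \left(1 + 48\right)\right)^{2} + 2725577 = \left(- \frac{1}{784} + 49\right)^{2} + 2725577 = \left(\frac{38415}{784}\right)^{2} + 2725577 = \frac{1475712225}{614656} + 2725577 = \frac{1676767968737}{614656}$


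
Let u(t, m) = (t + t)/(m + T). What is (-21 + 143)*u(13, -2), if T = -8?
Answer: -1586/5 ≈ -317.20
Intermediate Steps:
u(t, m) = 2*t/(-8 + m) (u(t, m) = (t + t)/(m - 8) = (2*t)/(-8 + m) = 2*t/(-8 + m))
(-21 + 143)*u(13, -2) = (-21 + 143)*(2*13/(-8 - 2)) = 122*(2*13/(-10)) = 122*(2*13*(-⅒)) = 122*(-13/5) = -1586/5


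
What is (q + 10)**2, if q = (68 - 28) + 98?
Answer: 21904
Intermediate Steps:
q = 138 (q = 40 + 98 = 138)
(q + 10)**2 = (138 + 10)**2 = 148**2 = 21904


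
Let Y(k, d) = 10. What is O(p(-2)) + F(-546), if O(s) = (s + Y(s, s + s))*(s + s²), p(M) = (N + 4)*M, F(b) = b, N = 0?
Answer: -434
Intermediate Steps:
p(M) = 4*M (p(M) = (0 + 4)*M = 4*M)
O(s) = (10 + s)*(s + s²) (O(s) = (s + 10)*(s + s²) = (10 + s)*(s + s²))
O(p(-2)) + F(-546) = (4*(-2))*(10 + (4*(-2))² + 11*(4*(-2))) - 546 = -8*(10 + (-8)² + 11*(-8)) - 546 = -8*(10 + 64 - 88) - 546 = -8*(-14) - 546 = 112 - 546 = -434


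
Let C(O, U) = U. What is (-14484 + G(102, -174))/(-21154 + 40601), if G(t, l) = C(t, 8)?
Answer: -14476/19447 ≈ -0.74438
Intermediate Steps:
G(t, l) = 8
(-14484 + G(102, -174))/(-21154 + 40601) = (-14484 + 8)/(-21154 + 40601) = -14476/19447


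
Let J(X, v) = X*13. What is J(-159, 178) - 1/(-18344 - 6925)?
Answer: -52231022/25269 ≈ -2067.0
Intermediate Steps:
J(X, v) = 13*X
J(-159, 178) - 1/(-18344 - 6925) = 13*(-159) - 1/(-18344 - 6925) = -2067 - 1/(-25269) = -2067 - 1*(-1/25269) = -2067 + 1/25269 = -52231022/25269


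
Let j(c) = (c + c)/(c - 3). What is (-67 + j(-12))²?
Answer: 106929/25 ≈ 4277.2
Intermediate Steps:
j(c) = 2*c/(-3 + c) (j(c) = (2*c)/(-3 + c) = 2*c/(-3 + c))
(-67 + j(-12))² = (-67 + 2*(-12)/(-3 - 12))² = (-67 + 2*(-12)/(-15))² = (-67 + 2*(-12)*(-1/15))² = (-67 + 8/5)² = (-327/5)² = 106929/25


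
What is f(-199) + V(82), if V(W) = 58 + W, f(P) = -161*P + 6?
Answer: 32185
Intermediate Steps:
f(P) = 6 - 161*P
f(-199) + V(82) = (6 - 161*(-199)) + (58 + 82) = (6 + 32039) + 140 = 32045 + 140 = 32185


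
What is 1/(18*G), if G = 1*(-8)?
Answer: -1/144 ≈ -0.0069444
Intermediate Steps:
G = -8
1/(18*G) = 1/(18*(-8)) = 1/(-144) = -1/144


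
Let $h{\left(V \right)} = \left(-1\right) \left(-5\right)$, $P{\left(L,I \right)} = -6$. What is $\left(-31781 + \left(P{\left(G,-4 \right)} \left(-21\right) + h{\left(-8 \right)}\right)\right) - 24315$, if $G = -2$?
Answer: $-55965$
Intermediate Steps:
$h{\left(V \right)} = 5$
$\left(-31781 + \left(P{\left(G,-4 \right)} \left(-21\right) + h{\left(-8 \right)}\right)\right) - 24315 = \left(-31781 + \left(\left(-6\right) \left(-21\right) + 5\right)\right) - 24315 = \left(-31781 + \left(126 + 5\right)\right) - 24315 = \left(-31781 + 131\right) - 24315 = -31650 - 24315 = -55965$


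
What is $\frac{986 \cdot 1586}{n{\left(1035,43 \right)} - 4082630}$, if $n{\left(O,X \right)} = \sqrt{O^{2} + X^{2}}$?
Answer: $- \frac{3192200231740}{8333933321913} - \frac{781898 \sqrt{1073074}}{8333933321913} \approx -0.38313$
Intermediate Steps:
$\frac{986 \cdot 1586}{n{\left(1035,43 \right)} - 4082630} = \frac{986 \cdot 1586}{\sqrt{1035^{2} + 43^{2}} - 4082630} = \frac{1563796}{\sqrt{1071225 + 1849} - 4082630} = \frac{1563796}{\sqrt{1073074} - 4082630} = \frac{1563796}{-4082630 + \sqrt{1073074}}$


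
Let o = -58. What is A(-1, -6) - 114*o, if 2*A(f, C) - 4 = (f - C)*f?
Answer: 13223/2 ≈ 6611.5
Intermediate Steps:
A(f, C) = 2 + f*(f - C)/2 (A(f, C) = 2 + ((f - C)*f)/2 = 2 + (f*(f - C))/2 = 2 + f*(f - C)/2)
A(-1, -6) - 114*o = (2 + (½)*(-1)² - ½*(-6)*(-1)) - 114*(-58) = (2 + (½)*1 - 3) + 6612 = (2 + ½ - 3) + 6612 = -½ + 6612 = 13223/2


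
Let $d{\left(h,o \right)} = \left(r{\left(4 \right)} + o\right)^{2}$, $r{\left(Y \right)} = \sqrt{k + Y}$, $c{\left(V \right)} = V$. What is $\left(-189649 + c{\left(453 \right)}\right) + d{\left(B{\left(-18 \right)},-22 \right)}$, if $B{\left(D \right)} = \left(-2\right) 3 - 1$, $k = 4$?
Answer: $-188704 - 88 \sqrt{2} \approx -1.8883 \cdot 10^{5}$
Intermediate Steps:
$B{\left(D \right)} = -7$ ($B{\left(D \right)} = -6 - 1 = -7$)
$r{\left(Y \right)} = \sqrt{4 + Y}$
$d{\left(h,o \right)} = \left(o + 2 \sqrt{2}\right)^{2}$ ($d{\left(h,o \right)} = \left(\sqrt{4 + 4} + o\right)^{2} = \left(\sqrt{8} + o\right)^{2} = \left(2 \sqrt{2} + o\right)^{2} = \left(o + 2 \sqrt{2}\right)^{2}$)
$\left(-189649 + c{\left(453 \right)}\right) + d{\left(B{\left(-18 \right)},-22 \right)} = \left(-189649 + 453\right) + \left(-22 + 2 \sqrt{2}\right)^{2} = -189196 + \left(-22 + 2 \sqrt{2}\right)^{2}$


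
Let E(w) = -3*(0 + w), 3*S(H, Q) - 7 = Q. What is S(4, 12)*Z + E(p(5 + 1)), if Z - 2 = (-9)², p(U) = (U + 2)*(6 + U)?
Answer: 713/3 ≈ 237.67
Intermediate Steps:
S(H, Q) = 7/3 + Q/3
p(U) = (2 + U)*(6 + U)
Z = 83 (Z = 2 + (-9)² = 2 + 81 = 83)
E(w) = -3*w
S(4, 12)*Z + E(p(5 + 1)) = (7/3 + (⅓)*12)*83 - 3*(12 + (5 + 1)² + 8*(5 + 1)) = (7/3 + 4)*83 - 3*(12 + 6² + 8*6) = (19/3)*83 - 3*(12 + 36 + 48) = 1577/3 - 3*96 = 1577/3 - 288 = 713/3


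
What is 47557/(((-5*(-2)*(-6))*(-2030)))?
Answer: 47557/121800 ≈ 0.39045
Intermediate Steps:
47557/(((-5*(-2)*(-6))*(-2030))) = 47557/(((10*(-6))*(-2030))) = 47557/((-60*(-2030))) = 47557/121800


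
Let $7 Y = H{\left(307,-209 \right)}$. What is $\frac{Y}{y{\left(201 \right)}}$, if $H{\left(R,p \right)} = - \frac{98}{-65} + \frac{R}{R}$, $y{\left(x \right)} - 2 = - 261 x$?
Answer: $- \frac{163}{23868845} \approx -6.829 \cdot 10^{-6}$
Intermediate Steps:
$y{\left(x \right)} = 2 - 261 x$
$H{\left(R,p \right)} = \frac{163}{65}$ ($H{\left(R,p \right)} = \left(-98\right) \left(- \frac{1}{65}\right) + 1 = \frac{98}{65} + 1 = \frac{163}{65}$)
$Y = \frac{163}{455}$ ($Y = \frac{1}{7} \cdot \frac{163}{65} = \frac{163}{455} \approx 0.35824$)
$\frac{Y}{y{\left(201 \right)}} = \frac{163}{455 \left(2 - 52461\right)} = \frac{163}{455 \left(-52459\right)} = \frac{163}{455} \left(- \frac{1}{52459}\right) = - \frac{163}{23868845}$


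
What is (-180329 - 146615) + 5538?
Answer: -321406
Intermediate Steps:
(-180329 - 146615) + 5538 = -326944 + 5538 = -321406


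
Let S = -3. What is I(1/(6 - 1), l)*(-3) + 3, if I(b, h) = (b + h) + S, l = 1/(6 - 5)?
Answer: 42/5 ≈ 8.4000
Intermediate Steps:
l = 1 (l = 1/1 = 1)
I(b, h) = -3 + b + h (I(b, h) = (b + h) - 3 = -3 + b + h)
I(1/(6 - 1), l)*(-3) + 3 = (-3 + 1/(6 - 1) + 1)*(-3) + 3 = (-3 + 1/5 + 1)*(-3) + 3 = -9/5*(-3) + 3 = 27/5 + 3 = 42/5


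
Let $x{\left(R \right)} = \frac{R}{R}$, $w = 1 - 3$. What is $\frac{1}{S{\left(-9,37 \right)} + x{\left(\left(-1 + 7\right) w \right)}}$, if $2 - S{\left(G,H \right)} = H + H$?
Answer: $- \frac{1}{71} \approx -0.014085$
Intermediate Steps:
$w = -2$ ($w = 1 - 3 = -2$)
$S{\left(G,H \right)} = 2 - 2 H$ ($S{\left(G,H \right)} = 2 - \left(H + H\right) = 2 - 2 H$)
$x{\left(R \right)} = 1$
$\frac{1}{S{\left(-9,37 \right)} + x{\left(\left(-1 + 7\right) w \right)}} = \frac{1}{\left(2 - 74\right) + 1} = \frac{1}{-72 + 1} = \frac{1}{-71} = - \frac{1}{71}$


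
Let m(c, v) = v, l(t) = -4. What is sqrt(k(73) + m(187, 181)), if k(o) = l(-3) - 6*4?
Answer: 3*sqrt(17) ≈ 12.369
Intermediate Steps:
k(o) = -28 (k(o) = -4 - 6*4 = -4 - 24 = -28)
sqrt(k(73) + m(187, 181)) = sqrt(-28 + 181) = sqrt(153) = 3*sqrt(17)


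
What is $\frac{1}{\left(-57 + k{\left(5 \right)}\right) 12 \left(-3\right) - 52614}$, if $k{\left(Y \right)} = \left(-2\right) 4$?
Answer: $- \frac{1}{50274} \approx -1.9891 \cdot 10^{-5}$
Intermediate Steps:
$k{\left(Y \right)} = -8$
$\frac{1}{\left(-57 + k{\left(5 \right)}\right) 12 \left(-3\right) - 52614} = \frac{1}{\left(-57 - 8\right) 12 \left(-3\right) - 52614} = \frac{1}{\left(-65\right) \left(-36\right) - 52614} = \frac{1}{2340 - 52614} = \frac{1}{-50274} = - \frac{1}{50274}$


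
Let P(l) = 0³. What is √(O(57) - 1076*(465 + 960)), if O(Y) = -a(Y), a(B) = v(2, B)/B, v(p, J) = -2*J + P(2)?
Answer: I*√1533298 ≈ 1238.3*I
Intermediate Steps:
P(l) = 0
v(p, J) = -2*J (v(p, J) = -2*J + 0 = -2*J)
a(B) = -2 (a(B) = (-2*B)/B = -2)
O(Y) = 2 (O(Y) = -1*(-2) = 2)
√(O(57) - 1076*(465 + 960)) = √(2 - 1076*(465 + 960)) = √(2 - 1076*1425) = √(2 - 1533300) = √(-1533298) = I*√1533298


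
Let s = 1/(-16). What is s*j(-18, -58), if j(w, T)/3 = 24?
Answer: -9/2 ≈ -4.5000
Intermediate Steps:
j(w, T) = 72 (j(w, T) = 3*24 = 72)
s = -1/16 ≈ -0.062500
s*j(-18, -58) = -1/16*72 = -9/2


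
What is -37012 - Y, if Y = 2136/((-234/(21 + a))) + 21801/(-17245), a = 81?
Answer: -8088518327/224185 ≈ -36080.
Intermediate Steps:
Y = -209016893/224185 (Y = 2136/((-234/(21 + 81))) + 21801/(-17245) = 2136/((-234/102)) + 21801*(-1/17245) = 2136/(((1/102)*(-234))) - 21801/17245 = 2136/(-39/17) - 21801/17245 = 2136*(-17/39) - 21801/17245 = -12104/13 - 21801/17245 = -209016893/224185 ≈ -932.34)
-37012 - Y = -37012 - 1*(-209016893/224185) = -37012 + 209016893/224185 = -8088518327/224185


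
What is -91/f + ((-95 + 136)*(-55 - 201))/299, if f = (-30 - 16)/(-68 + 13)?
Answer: -86057/598 ≈ -143.91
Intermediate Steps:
f = 46/55 (f = -46/(-55) = -46*(-1/55) = 46/55 ≈ 0.83636)
-91/f + ((-95 + 136)*(-55 - 201))/299 = -91/46/55 + ((-95 + 136)*(-55 - 201))/299 = -91*55/46 + (41*(-256))*(1/299) = -5005/46 - 10496*1/299 = -5005/46 - 10496/299 = -86057/598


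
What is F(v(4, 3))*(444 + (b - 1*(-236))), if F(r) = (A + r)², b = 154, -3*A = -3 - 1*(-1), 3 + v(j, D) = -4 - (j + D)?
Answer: 444800/3 ≈ 1.4827e+5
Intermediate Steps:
v(j, D) = -7 - D - j (v(j, D) = -3 + (-4 - (j + D)) = -3 + (-4 - (D + j)) = -3 + (-4 + (-D - j)) = -3 + (-4 - D - j) = -7 - D - j)
A = ⅔ (A = -(-3 - 1*(-1))/3 = -(-3 + 1)/3 = -⅓*(-2) = ⅔ ≈ 0.66667)
F(r) = (⅔ + r)²
F(v(4, 3))*(444 + (b - 1*(-236))) = ((2 + 3*(-7 - 1*3 - 1*4))²/9)*(444 + (154 - 1*(-236))) = ((2 + 3*(-7 - 3 - 4))²/9)*(444 + (154 + 236)) = ((2 + 3*(-14))²/9)*(444 + 390) = ((2 - 42)²/9)*834 = ((⅑)*(-40)²)*834 = ((⅑)*1600)*834 = (1600/9)*834 = 444800/3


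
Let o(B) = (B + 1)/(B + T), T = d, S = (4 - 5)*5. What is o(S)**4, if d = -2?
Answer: 256/2401 ≈ 0.10662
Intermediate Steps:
S = -5 (S = -1*5 = -5)
T = -2
o(B) = (1 + B)/(-2 + B) (o(B) = (B + 1)/(B - 2) = (1 + B)/(-2 + B))
o(S)**4 = ((1 - 5)/(-2 - 5))**4 = (-4/(-7))**4 = (-1/7*(-4))**4 = (4/7)**4 = 256/2401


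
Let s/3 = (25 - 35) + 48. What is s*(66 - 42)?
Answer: 2736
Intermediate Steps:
s = 114 (s = 3*((25 - 35) + 48) = 3*(-10 + 48) = 3*38 = 114)
s*(66 - 42) = 114*(66 - 42) = 114*24 = 2736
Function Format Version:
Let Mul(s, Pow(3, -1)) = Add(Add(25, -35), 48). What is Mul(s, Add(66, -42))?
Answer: 2736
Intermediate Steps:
s = 114 (s = Mul(3, Add(Add(25, -35), 48)) = Mul(3, Add(-10, 48)) = Mul(3, 38) = 114)
Mul(s, Add(66, -42)) = Mul(114, Add(66, -42)) = Mul(114, 24) = 2736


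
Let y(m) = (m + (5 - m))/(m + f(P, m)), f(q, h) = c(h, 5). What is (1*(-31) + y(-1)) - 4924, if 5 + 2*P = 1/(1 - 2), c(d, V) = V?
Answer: -19815/4 ≈ -4953.8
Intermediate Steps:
P = -3 (P = -5/2 + 1/(2*(1 - 2)) = -5/2 + (½)/(-1) = -5/2 + (½)*(-1) = -5/2 - ½ = -3)
f(q, h) = 5
y(m) = 5/(5 + m) (y(m) = (m + (5 - m))/(m + 5) = 5/(5 + m))
(1*(-31) + y(-1)) - 4924 = (1*(-31) + 5/(5 - 1)) - 4924 = (-31 + 5/4) - 4924 = -119/4 - 4924 = -19815/4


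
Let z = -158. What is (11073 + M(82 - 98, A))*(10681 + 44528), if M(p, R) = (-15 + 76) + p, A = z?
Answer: 613813662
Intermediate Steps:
A = -158
M(p, R) = 61 + p
(11073 + M(82 - 98, A))*(10681 + 44528) = (11073 + (61 + (82 - 98)))*(10681 + 44528) = (11073 + (61 - 16))*55209 = (11073 + 45)*55209 = 11118*55209 = 613813662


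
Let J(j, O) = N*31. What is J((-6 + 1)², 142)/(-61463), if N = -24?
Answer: 744/61463 ≈ 0.012105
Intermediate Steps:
J(j, O) = -744 (J(j, O) = -24*31 = -744)
J((-6 + 1)², 142)/(-61463) = -744/(-61463) = -744*(-1/61463) = 744/61463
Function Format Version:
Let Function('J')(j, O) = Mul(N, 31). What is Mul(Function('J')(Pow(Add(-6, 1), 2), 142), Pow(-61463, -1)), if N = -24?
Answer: Rational(744, 61463) ≈ 0.012105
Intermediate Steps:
Function('J')(j, O) = -744 (Function('J')(j, O) = Mul(-24, 31) = -744)
Mul(Function('J')(Pow(Add(-6, 1), 2), 142), Pow(-61463, -1)) = Mul(-744, Pow(-61463, -1)) = Mul(-744, Rational(-1, 61463)) = Rational(744, 61463)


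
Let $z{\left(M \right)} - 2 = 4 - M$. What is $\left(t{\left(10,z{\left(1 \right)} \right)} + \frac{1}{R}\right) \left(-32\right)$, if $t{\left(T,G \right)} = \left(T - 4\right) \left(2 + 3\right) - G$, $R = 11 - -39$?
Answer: $- \frac{20016}{25} \approx -800.64$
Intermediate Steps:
$z{\left(M \right)} = 6 - M$ ($z{\left(M \right)} = 2 - \left(-4 + M\right) = 6 - M$)
$R = 50$ ($R = 11 + 39 = 50$)
$t{\left(T,G \right)} = -20 - G + 5 T$ ($t{\left(T,G \right)} = \left(-4 + T\right) 5 - G = \left(-20 + 5 T\right) - G = -20 - G + 5 T$)
$\left(t{\left(10,z{\left(1 \right)} \right)} + \frac{1}{R}\right) \left(-32\right) = \left(\left(-20 - \left(6 - 1\right) + 5 \cdot 10\right) + \frac{1}{50}\right) \left(-32\right) = \left(\left(-20 - \left(6 - 1\right) + 50\right) + \frac{1}{50}\right) \left(-32\right) = \left(\left(-20 - 5 + 50\right) + \frac{1}{50}\right) \left(-32\right) = \left(25 + \frac{1}{50}\right) \left(-32\right) = \frac{1251}{50} \left(-32\right) = - \frac{20016}{25}$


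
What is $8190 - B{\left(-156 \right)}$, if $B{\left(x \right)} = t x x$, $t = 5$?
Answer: $-113490$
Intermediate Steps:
$B{\left(x \right)} = 5 x^{2}$ ($B{\left(x \right)} = 5 x x = 5 x^{2}$)
$8190 - B{\left(-156 \right)} = 8190 - 5 \left(-156\right)^{2} = 8190 - 5 \cdot 24336 = 8190 - 121680 = -113490$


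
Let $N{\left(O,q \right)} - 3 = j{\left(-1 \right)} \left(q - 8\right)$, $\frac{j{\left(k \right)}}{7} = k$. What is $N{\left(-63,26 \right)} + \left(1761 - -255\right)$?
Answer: $1893$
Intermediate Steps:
$j{\left(k \right)} = 7 k$
$N{\left(O,q \right)} = 59 - 7 q$ ($N{\left(O,q \right)} = 3 + 7 \left(-1\right) \left(q - 8\right) = 3 - 7 \left(-8 + q\right) = 3 - \left(-56 + 7 q\right) = 59 - 7 q$)
$N{\left(-63,26 \right)} + \left(1761 - -255\right) = \left(59 - 182\right) + \left(1761 - -255\right) = \left(59 - 182\right) + \left(1761 + 255\right) = -123 + 2016 = 1893$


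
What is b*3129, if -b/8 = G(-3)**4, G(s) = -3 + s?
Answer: -32441472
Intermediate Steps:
b = -10368 (b = -8*(-3 - 3)**4 = -8*(-6)**4 = -8*1296 = -10368)
b*3129 = -10368*3129 = -32441472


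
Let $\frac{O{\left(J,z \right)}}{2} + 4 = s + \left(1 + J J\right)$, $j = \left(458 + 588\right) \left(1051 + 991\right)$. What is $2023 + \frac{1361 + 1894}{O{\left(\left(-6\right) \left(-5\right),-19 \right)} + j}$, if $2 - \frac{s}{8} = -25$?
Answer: $\frac{4325496889}{2138158} \approx 2023.0$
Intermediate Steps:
$j = 2135932$ ($j = 1046 \cdot 2042 = 2135932$)
$s = 216$ ($s = 16 - -200 = 16 + 200 = 216$)
$O{\left(J,z \right)} = 426 + 2 J^{2}$ ($O{\left(J,z \right)} = -8 + 2 \left(216 + \left(1 + J J\right)\right) = -8 + 2 \left(216 + \left(1 + J^{2}\right)\right) = -8 + 2 \left(217 + J^{2}\right) = -8 + \left(434 + 2 J^{2}\right) = 426 + 2 J^{2}$)
$2023 + \frac{1361 + 1894}{O{\left(\left(-6\right) \left(-5\right),-19 \right)} + j} = 2023 + \frac{1361 + 1894}{\left(426 + 2 \left(\left(-6\right) \left(-5\right)\right)^{2}\right) + 2135932} = 2023 + \frac{3255}{\left(426 + 2 \cdot 30^{2}\right) + 2135932} = 2023 + \frac{3255}{\left(426 + 2 \cdot 900\right) + 2135932} = 2023 + \frac{3255}{\left(426 + 1800\right) + 2135932} = 2023 + \frac{3255}{2226 + 2135932} = 2023 + \frac{3255}{2138158} = \frac{4325496889}{2138158}$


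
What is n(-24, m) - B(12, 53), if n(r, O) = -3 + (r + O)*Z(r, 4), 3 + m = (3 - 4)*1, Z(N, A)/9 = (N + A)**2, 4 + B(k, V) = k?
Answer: -100811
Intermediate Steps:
B(k, V) = -4 + k
Z(N, A) = 9*(A + N)**2 (Z(N, A) = 9*(N + A)**2 = 9*(A + N)**2)
m = -4 (m = -3 + (3 - 4)*1 = -3 - 1*1 = -3 - 1 = -4)
n(r, O) = -3 + 9*(4 + r)**2*(O + r) (n(r, O) = -3 + (r + O)*(9*(4 + r)**2) = -3 + (O + r)*(9*(4 + r)**2) = -3 + 9*(4 + r)**2*(O + r))
n(-24, m) - B(12, 53) = (-3 + 9*(-4)*(4 - 24)**2 + 9*(-24)*(4 - 24)**2) - (-4 + 12) = (-3 + 9*(-4)*(-20)**2 + 9*(-24)*(-20)**2) - 1*8 = (-3 + 9*(-4)*400 + 9*(-24)*400) - 8 = (-3 - 14400 - 86400) - 8 = -100803 - 8 = -100811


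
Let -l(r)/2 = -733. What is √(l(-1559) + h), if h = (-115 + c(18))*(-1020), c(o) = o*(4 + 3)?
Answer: I*√9754 ≈ 98.762*I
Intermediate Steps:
l(r) = 1466 (l(r) = -2*(-733) = 1466)
c(o) = 7*o (c(o) = o*7 = 7*o)
h = -11220 (h = (-115 + 7*18)*(-1020) = (-115 + 126)*(-1020) = 11*(-1020) = -11220)
√(l(-1559) + h) = √(1466 - 11220) = √(-9754) = I*√9754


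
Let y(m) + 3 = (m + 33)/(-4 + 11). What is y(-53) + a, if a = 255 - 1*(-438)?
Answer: 4810/7 ≈ 687.14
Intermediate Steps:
a = 693 (a = 255 + 438 = 693)
y(m) = 12/7 + m/7 (y(m) = -3 + (m + 33)/(-4 + 11) = -3 + (33 + m)/7 = -3 + (33 + m)*(⅐) = -3 + (33/7 + m/7) = 12/7 + m/7)
y(-53) + a = (12/7 + (⅐)*(-53)) + 693 = (12/7 - 53/7) + 693 = -41/7 + 693 = 4810/7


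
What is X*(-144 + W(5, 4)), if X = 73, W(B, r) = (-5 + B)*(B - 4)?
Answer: -10512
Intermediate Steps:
W(B, r) = (-5 + B)*(-4 + B)
X*(-144 + W(5, 4)) = 73*(-144 + (20 + 5² - 9*5)) = 73*(-144 + (20 + 25 - 45)) = 73*(-144 + 0) = 73*(-144) = -10512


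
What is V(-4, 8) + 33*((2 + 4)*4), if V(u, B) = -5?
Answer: 787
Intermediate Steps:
V(-4, 8) + 33*((2 + 4)*4) = -5 + 33*((2 + 4)*4) = -5 + 33*(6*4) = -5 + 33*24 = -5 + 792 = 787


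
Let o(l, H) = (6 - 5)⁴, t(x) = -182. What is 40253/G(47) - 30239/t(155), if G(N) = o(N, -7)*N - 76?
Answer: -6449115/5278 ≈ -1221.9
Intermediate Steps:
o(l, H) = 1 (o(l, H) = 1⁴ = 1)
G(N) = -76 + N (G(N) = 1*N - 76 = N - 76 = -76 + N)
40253/G(47) - 30239/t(155) = 40253/(-76 + 47) - 30239/(-182) = 40253/(-29) - 30239*(-1/182) = 40253*(-1/29) + 30239/182 = -40253/29 + 30239/182 = -6449115/5278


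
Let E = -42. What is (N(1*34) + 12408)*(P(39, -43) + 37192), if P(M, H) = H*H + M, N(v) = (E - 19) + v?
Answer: 483849480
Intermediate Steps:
N(v) = -61 + v (N(v) = (-42 - 19) + v = -61 + v)
P(M, H) = M + H² (P(M, H) = H² + M = M + H²)
(N(1*34) + 12408)*(P(39, -43) + 37192) = ((-61 + 1*34) + 12408)*((39 + (-43)²) + 37192) = ((-61 + 34) + 12408)*((39 + 1849) + 37192) = (-27 + 12408)*(1888 + 37192) = 12381*39080 = 483849480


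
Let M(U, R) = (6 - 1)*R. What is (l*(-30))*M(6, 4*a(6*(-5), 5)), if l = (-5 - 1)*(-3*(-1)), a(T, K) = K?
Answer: 54000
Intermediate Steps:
l = -18 (l = -6*3 = -18)
M(U, R) = 5*R
(l*(-30))*M(6, 4*a(6*(-5), 5)) = (-18*(-30))*(5*(4*5)) = 540*(5*20) = 540*100 = 54000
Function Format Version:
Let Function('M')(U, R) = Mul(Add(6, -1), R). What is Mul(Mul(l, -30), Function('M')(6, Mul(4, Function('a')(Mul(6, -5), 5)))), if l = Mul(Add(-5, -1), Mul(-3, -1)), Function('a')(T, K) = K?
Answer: 54000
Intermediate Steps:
l = -18 (l = Mul(-6, 3) = -18)
Function('M')(U, R) = Mul(5, R)
Mul(Mul(l, -30), Function('M')(6, Mul(4, Function('a')(Mul(6, -5), 5)))) = Mul(Mul(-18, -30), Mul(5, Mul(4, 5))) = Mul(540, Mul(5, 20)) = Mul(540, 100) = 54000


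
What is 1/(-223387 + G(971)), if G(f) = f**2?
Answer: 1/719454 ≈ 1.3899e-6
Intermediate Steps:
1/(-223387 + G(971)) = 1/(-223387 + 971**2) = 1/(-223387 + 942841) = 1/719454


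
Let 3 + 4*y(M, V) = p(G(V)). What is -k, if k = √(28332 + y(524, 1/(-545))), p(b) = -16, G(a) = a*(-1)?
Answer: -√113309/2 ≈ -168.31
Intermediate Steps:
G(a) = -a
y(M, V) = -19/4 (y(M, V) = -¾ + (¼)*(-16) = -¾ - 4 = -19/4)
k = √113309/2 (k = √(28332 - 19/4) = √(113309/4) = √113309/2 ≈ 168.31)
-k = -√113309/2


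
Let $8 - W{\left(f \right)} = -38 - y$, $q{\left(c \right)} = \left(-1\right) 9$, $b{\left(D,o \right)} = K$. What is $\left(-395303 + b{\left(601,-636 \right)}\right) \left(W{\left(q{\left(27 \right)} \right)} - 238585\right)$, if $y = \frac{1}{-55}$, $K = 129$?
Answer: $\frac{5184542988404}{55} \approx 9.4264 \cdot 10^{10}$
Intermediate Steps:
$y = - \frac{1}{55} \approx -0.018182$
$b{\left(D,o \right)} = 129$
$q{\left(c \right)} = -9$
$W{\left(f \right)} = \frac{2529}{55}$ ($W{\left(f \right)} = 8 - \left(-38 - - \frac{1}{55}\right) = 8 - \left(-38 + \frac{1}{55}\right) = 8 - - \frac{2089}{55} = 8 + \frac{2089}{55} = \frac{2529}{55}$)
$\left(-395303 + b{\left(601,-636 \right)}\right) \left(W{\left(q{\left(27 \right)} \right)} - 238585\right) = \left(-395303 + 129\right) \left(\frac{2529}{55} - 238585\right) = \left(-395174\right) \left(- \frac{13119646}{55}\right) = \frac{5184542988404}{55}$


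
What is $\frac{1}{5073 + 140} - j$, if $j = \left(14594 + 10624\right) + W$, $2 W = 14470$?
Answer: $- \frac{169177488}{5213} \approx -32453.0$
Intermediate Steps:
$W = 7235$ ($W = \frac{1}{2} \cdot 14470 = 7235$)
$j = 32453$ ($j = \left(14594 + 10624\right) + 7235 = 25218 + 7235 = 32453$)
$\frac{1}{5073 + 140} - j = \frac{1}{5073 + 140} - 32453 = \frac{1}{5213} - 32453 = - \frac{169177488}{5213}$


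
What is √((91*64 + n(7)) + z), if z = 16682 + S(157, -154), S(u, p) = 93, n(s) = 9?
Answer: 12*√157 ≈ 150.36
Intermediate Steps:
z = 16775 (z = 16682 + 93 = 16775)
√((91*64 + n(7)) + z) = √((91*64 + 9) + 16775) = √((5824 + 9) + 16775) = √(5833 + 16775) = √22608 = 12*√157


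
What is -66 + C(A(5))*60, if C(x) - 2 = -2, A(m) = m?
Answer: -66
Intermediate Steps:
C(x) = 0 (C(x) = 2 - 2 = 0)
-66 + C(A(5))*60 = -66 + 0*60 = -66 + 0 = -66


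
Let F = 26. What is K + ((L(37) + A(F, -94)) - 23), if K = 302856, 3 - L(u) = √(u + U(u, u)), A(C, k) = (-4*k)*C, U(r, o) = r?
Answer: 312612 - √74 ≈ 3.1260e+5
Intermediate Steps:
A(C, k) = -4*C*k
L(u) = 3 - √2*√u (L(u) = 3 - √(u + u) = 3 - √(2*u) = 3 - √2*√u)
K + ((L(37) + A(F, -94)) - 23) = 302856 + (((3 - √2*√37) - 4*26*(-94)) - 23) = 302856 + (((3 - √74) + 9776) - 23) = 302856 + ((9779 - √74) - 23) = 302856 + (9756 - √74) = 312612 - √74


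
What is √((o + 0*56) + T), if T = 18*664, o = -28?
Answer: 2*√2981 ≈ 109.20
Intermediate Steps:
T = 11952
√((o + 0*56) + T) = √((-28 + 0*56) + 11952) = √((-28 + 0) + 11952) = √(-28 + 11952) = √11924 = 2*√2981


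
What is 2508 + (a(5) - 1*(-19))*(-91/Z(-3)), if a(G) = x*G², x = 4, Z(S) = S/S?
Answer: -8321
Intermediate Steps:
Z(S) = 1
a(G) = 4*G²
2508 + (a(5) - 1*(-19))*(-91/Z(-3)) = 2508 + (4*5² - 1*(-19))*(-91/1) = 2508 + (4*25 + 19)*(-91*1) = 2508 + (100 + 19)*(-91) = 2508 + 119*(-91) = 2508 - 10829 = -8321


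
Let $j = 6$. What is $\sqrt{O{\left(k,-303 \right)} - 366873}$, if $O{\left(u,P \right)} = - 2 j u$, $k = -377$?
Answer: $3 i \sqrt{40261} \approx 601.95 i$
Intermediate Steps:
$O{\left(u,P \right)} = - 12 u$ ($O{\left(u,P \right)} = \left(-2\right) 6 u = - 12 u$)
$\sqrt{O{\left(k,-303 \right)} - 366873} = \sqrt{\left(-12\right) \left(-377\right) - 366873} = \sqrt{4524 - 366873} = \sqrt{-362349} = 3 i \sqrt{40261}$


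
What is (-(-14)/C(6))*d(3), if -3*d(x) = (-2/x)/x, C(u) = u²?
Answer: 7/243 ≈ 0.028807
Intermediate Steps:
d(x) = 2/(3*x²) (d(x) = -(-2/x)/(3*x) = -(-2)/(3*x²) = 2/(3*x²))
(-(-14)/C(6))*d(3) = (-(-14)/(6²))*((⅔)/3²) = (-(-14)/36)*((⅔)*(⅑)) = -(-14)/36*(2/27) = -1*(-7/18)*(2/27) = (7/18)*(2/27) = 7/243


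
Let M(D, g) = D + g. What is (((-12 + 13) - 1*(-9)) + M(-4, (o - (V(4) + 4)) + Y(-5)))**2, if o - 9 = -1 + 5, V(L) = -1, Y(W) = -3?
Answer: 169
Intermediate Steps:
o = 13 (o = 9 + (-1 + 5) = 9 + 4 = 13)
(((-12 + 13) - 1*(-9)) + M(-4, (o - (V(4) + 4)) + Y(-5)))**2 = (((-12 + 13) - 1*(-9)) + (-4 + ((13 - (-1 + 4)) - 3)))**2 = ((1 + 9) + (-4 + ((13 - 1*3) - 3)))**2 = (10 + (-4 + ((13 - 3) - 3)))**2 = (10 + (-4 + (10 - 3)))**2 = (10 + (-4 + 7))**2 = (10 + 3)**2 = 13**2 = 169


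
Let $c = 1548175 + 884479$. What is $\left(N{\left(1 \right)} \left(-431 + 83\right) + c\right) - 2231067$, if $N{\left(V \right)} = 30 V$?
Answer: $191147$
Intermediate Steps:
$c = 2432654$
$\left(N{\left(1 \right)} \left(-431 + 83\right) + c\right) - 2231067 = \left(30 \cdot 1 \left(-431 + 83\right) + 2432654\right) - 2231067 = \left(30 \left(-348\right) + 2432654\right) - 2231067 = \left(-10440 + 2432654\right) - 2231067 = 2422214 - 2231067 = 191147$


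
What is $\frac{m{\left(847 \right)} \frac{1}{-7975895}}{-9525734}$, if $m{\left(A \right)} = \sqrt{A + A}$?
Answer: $\frac{11 \sqrt{14}}{75976254181930} \approx 5.4172 \cdot 10^{-13}$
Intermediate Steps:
$m{\left(A \right)} = \sqrt{2} \sqrt{A}$ ($m{\left(A \right)} = \sqrt{2 A} = \sqrt{2} \sqrt{A}$)
$\frac{m{\left(847 \right)} \frac{1}{-7975895}}{-9525734} = \frac{\sqrt{2} \sqrt{847} \frac{1}{-7975895}}{-9525734} = \sqrt{2} \cdot 11 \sqrt{7} \left(- \frac{1}{7975895}\right) \left(- \frac{1}{9525734}\right) = 11 \sqrt{14} \left(- \frac{1}{7975895}\right) \left(- \frac{1}{9525734}\right) = - \frac{11 \sqrt{14}}{7975895} \left(- \frac{1}{9525734}\right) = \frac{11 \sqrt{14}}{75976254181930}$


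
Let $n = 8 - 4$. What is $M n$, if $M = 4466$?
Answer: $17864$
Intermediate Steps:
$n = 4$
$M n = 4466 \cdot 4 = 17864$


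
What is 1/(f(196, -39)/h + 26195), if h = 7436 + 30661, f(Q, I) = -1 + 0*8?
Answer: 38097/997950914 ≈ 3.8175e-5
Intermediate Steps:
f(Q, I) = -1 (f(Q, I) = -1 + 0 = -1)
h = 38097
1/(f(196, -39)/h + 26195) = 1/(-1/38097 + 26195) = 1/(997950914/38097) = 38097/997950914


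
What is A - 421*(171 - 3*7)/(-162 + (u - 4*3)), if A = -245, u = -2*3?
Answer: 635/6 ≈ 105.83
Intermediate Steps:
u = -6
A - 421*(171 - 3*7)/(-162 + (u - 4*3)) = -245 - 421*(171 - 3*7)/(-162 + (-6 - 4*3)) = -245 - 421*(171 - 21)/(-162 + (-6 - 12)) = -245 - 63150/(-162 - 18) = -245 - 63150/(-180) = -245 - 63150*(-1)/180 = -245 - 421*(-5/6) = -245 + 2105/6 = 635/6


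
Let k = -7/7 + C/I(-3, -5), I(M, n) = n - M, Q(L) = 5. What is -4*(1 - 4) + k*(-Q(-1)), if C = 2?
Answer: 22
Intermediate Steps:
k = -2 (k = -7/7 + 2/(-5 - 1*(-3)) = -7*⅐ + 2/(-5 + 3) = -1 + 2/(-2) = -1 + 2*(-½) = -1 - 1 = -2)
-4*(1 - 4) + k*(-Q(-1)) = -4*(1 - 4) - (-2)*5 = -4*(-3) - 2*(-5) = 12 + 10 = 22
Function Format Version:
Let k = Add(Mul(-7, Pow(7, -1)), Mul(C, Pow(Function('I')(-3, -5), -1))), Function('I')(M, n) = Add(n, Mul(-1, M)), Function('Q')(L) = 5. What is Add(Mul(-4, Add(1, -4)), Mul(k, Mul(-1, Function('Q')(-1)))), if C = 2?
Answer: 22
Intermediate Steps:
k = -2 (k = Add(Mul(-7, Pow(7, -1)), Mul(2, Pow(Add(-5, Mul(-1, -3)), -1))) = Add(Mul(-7, Rational(1, 7)), Mul(2, Pow(Add(-5, 3), -1))) = Add(-1, Mul(2, Pow(-2, -1))) = Add(-1, Mul(2, Rational(-1, 2))) = Add(-1, -1) = -2)
Add(Mul(-4, Add(1, -4)), Mul(k, Mul(-1, Function('Q')(-1)))) = Add(Mul(-4, Add(1, -4)), Mul(-2, Mul(-1, 5))) = Add(Mul(-4, -3), Mul(-2, -5)) = Add(12, 10) = 22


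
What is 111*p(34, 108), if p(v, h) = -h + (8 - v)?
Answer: -14874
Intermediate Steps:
p(v, h) = 8 - h - v
111*p(34, 108) = 111*(8 - 1*108 - 1*34) = 111*(8 - 108 - 34) = 111*(-134) = -14874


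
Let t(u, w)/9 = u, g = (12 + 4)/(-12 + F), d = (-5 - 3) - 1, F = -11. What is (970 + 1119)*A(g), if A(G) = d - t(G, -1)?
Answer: -131607/23 ≈ -5722.0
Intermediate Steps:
d = -9 (d = -8 - 1 = -9)
g = -16/23 (g = (12 + 4)/(-12 - 11) = 16/(-23) = 16*(-1/23) = -16/23 ≈ -0.69565)
t(u, w) = 9*u
A(G) = -9 - 9*G
(970 + 1119)*A(g) = (970 + 1119)*(-9 - 9*(-16/23)) = 2089*(-9 + 144/23) = 2089*(-63/23) = -131607/23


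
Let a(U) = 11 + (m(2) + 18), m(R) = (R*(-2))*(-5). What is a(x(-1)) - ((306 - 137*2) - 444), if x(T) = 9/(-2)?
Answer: 461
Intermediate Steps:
m(R) = 10*R (m(R) = -2*R*(-5) = 10*R)
x(T) = -9/2 (x(T) = 9*(-½) = -9/2)
a(U) = 49 (a(U) = 11 + (10*2 + 18) = 11 + (20 + 18) = 11 + 38 = 49)
a(x(-1)) - ((306 - 137*2) - 444) = 49 - ((306 - 137*2) - 444) = 49 - ((306 - 274) - 444) = 49 - (32 - 444) = 49 - 1*(-412) = 49 + 412 = 461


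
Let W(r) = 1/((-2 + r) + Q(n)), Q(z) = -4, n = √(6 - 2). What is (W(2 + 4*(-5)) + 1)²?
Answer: 529/576 ≈ 0.91840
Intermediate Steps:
n = 2 (n = √4 = 2)
W(r) = 1/(-6 + r) (W(r) = 1/((-2 + r) - 4) = 1/(-6 + r))
(W(2 + 4*(-5)) + 1)² = (1/(-6 + (2 + 4*(-5))) + 1)² = (1/(-6 + (2 - 20)) + 1)² = (1/(-6 - 18) + 1)² = (1/(-24) + 1)² = (-1/24 + 1)² = (23/24)² = 529/576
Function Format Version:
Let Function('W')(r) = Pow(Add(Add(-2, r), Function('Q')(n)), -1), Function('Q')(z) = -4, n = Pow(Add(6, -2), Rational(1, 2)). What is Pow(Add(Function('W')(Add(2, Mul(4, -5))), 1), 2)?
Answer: Rational(529, 576) ≈ 0.91840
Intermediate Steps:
n = 2 (n = Pow(4, Rational(1, 2)) = 2)
Function('W')(r) = Pow(Add(-6, r), -1) (Function('W')(r) = Pow(Add(Add(-2, r), -4), -1) = Pow(Add(-6, r), -1))
Pow(Add(Function('W')(Add(2, Mul(4, -5))), 1), 2) = Pow(Add(Pow(Add(-6, Add(2, Mul(4, -5))), -1), 1), 2) = Pow(Add(Pow(Add(-6, Add(2, -20)), -1), 1), 2) = Pow(Add(Pow(Add(-6, -18), -1), 1), 2) = Pow(Add(Pow(-24, -1), 1), 2) = Pow(Add(Rational(-1, 24), 1), 2) = Pow(Rational(23, 24), 2) = Rational(529, 576)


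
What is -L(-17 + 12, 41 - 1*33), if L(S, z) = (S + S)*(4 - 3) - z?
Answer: 18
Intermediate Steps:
L(S, z) = -z + 2*S (L(S, z) = (2*S)*1 - z = 2*S - z = -z + 2*S)
-L(-17 + 12, 41 - 1*33) = -(-(41 - 1*33) + 2*(-17 + 12)) = -(-(41 - 33) + 2*(-5)) = -(-1*8 - 10) = -(-8 - 10) = -1*(-18) = 18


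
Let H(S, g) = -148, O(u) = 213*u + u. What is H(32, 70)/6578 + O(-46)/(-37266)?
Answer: 14809616/61283937 ≈ 0.24166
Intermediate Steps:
O(u) = 214*u
H(32, 70)/6578 + O(-46)/(-37266) = -148/6578 + (214*(-46))/(-37266) = -148*1/6578 - 9844*(-1/37266) = -74/3289 + 4922/18633 = 14809616/61283937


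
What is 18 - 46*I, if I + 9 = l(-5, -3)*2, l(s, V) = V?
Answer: 708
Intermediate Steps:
I = -15 (I = -9 - 3*2 = -9 - 6 = -15)
18 - 46*I = 18 - 46*(-15) = 18 + 690 = 708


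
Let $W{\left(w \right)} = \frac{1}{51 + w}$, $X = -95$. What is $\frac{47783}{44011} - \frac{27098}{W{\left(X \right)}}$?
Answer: $\frac{52474891215}{44011} \approx 1.1923 \cdot 10^{6}$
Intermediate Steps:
$\frac{47783}{44011} - \frac{27098}{W{\left(X \right)}} = \frac{47783}{44011} - \frac{27098}{\frac{1}{51 - 95}} = 47783 \cdot \frac{1}{44011} - \frac{27098}{\frac{1}{-44}} = \frac{47783}{44011} - \frac{27098}{- \frac{1}{44}} = \frac{47783}{44011} - -1192312 = \frac{47783}{44011} + 1192312 = \frac{52474891215}{44011}$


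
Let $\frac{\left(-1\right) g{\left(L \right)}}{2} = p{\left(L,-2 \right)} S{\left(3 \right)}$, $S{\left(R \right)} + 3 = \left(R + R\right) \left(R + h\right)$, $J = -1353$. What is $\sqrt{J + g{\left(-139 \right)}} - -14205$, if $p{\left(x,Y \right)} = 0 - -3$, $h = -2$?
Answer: $14205 + i \sqrt{1371} \approx 14205.0 + 37.027 i$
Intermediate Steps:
$S{\left(R \right)} = -3 + 2 R \left(-2 + R\right)$ ($S{\left(R \right)} = -3 + \left(R + R\right) \left(R - 2\right) = -3 + 2 R \left(-2 + R\right)$)
$p{\left(x,Y \right)} = 3$ ($p{\left(x,Y \right)} = 0 + 3 = 3$)
$g{\left(L \right)} = -18$ ($g{\left(L \right)} = - 2 \cdot 3 \left(-3 - 12 + 2 \cdot 3^{2}\right) = - 2 \cdot 3 \left(-3 - 12 + 2 \cdot 9\right) = - 2 \cdot 3 \left(-3 - 12 + 18\right) = - 2 \cdot 3 \cdot 3 = \left(-2\right) 9 = -18$)
$\sqrt{J + g{\left(-139 \right)}} - -14205 = \sqrt{-1353 - 18} - -14205 = \sqrt{-1371} + 14205 = i \sqrt{1371} + 14205 = 14205 + i \sqrt{1371}$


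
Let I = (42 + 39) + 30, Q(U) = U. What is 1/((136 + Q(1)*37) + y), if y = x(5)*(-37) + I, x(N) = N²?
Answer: -1/641 ≈ -0.0015601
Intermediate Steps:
I = 111 (I = 81 + 30 = 111)
y = -814 (y = 5²*(-37) + 111 = 25*(-37) + 111 = -925 + 111 = -814)
1/((136 + Q(1)*37) + y) = 1/((136 + 1*37) - 814) = 1/((136 + 37) - 814) = 1/(173 - 814) = 1/(-641) = -1/641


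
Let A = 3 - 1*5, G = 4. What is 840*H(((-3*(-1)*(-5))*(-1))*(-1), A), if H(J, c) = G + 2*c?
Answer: 0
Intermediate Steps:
A = -2 (A = 3 - 5 = -2)
H(J, c) = 4 + 2*c
840*H(((-3*(-1)*(-5))*(-1))*(-1), A) = 840*(4 + 2*(-2)) = 840*(4 - 4) = 840*0 = 0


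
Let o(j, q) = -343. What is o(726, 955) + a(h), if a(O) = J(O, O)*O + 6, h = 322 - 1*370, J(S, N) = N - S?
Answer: -337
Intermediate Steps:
h = -48 (h = 322 - 370 = -48)
a(O) = 6 (a(O) = (O - O)*O + 6 = 0*O + 6 = 0 + 6 = 6)
o(726, 955) + a(h) = -343 + 6 = -337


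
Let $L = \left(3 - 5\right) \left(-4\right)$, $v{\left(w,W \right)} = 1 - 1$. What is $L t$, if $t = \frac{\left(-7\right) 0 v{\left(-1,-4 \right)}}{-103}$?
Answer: $0$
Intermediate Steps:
$v{\left(w,W \right)} = 0$ ($v{\left(w,W \right)} = 1 - 1 = 0$)
$L = 8$ ($L = \left(-2\right) \left(-4\right) = 8$)
$t = 0$ ($t = \frac{\left(-7\right) 0 \cdot 0}{-103} = 0 \cdot 0 \left(- \frac{1}{103}\right) = 0 \left(- \frac{1}{103}\right) = 0$)
$L t = 8 \cdot 0 = 0$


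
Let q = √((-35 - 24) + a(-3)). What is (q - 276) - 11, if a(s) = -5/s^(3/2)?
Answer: -287 + √(-531 - 5*I*√3)/3 ≈ -286.94 - 7.6814*I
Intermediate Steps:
a(s) = -5/s^(3/2)
q = √(-59 - 5*I*√3/9) (q = √((-35 - 24) - 5*I*√3/9) = √(-59 - 5*I*√3/9) ≈ 0.06263 - 7.6814*I)
(q - 276) - 11 = (√(-531 - 5*I*√3)/3 - 276) - 11 = (-276 + √(-531 - 5*I*√3)/3) - 11 = -287 + √(-531 - 5*I*√3)/3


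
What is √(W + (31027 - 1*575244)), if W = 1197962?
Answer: √653745 ≈ 808.54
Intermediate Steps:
√(W + (31027 - 1*575244)) = √(1197962 + (31027 - 1*575244)) = √(1197962 + (31027 - 575244)) = √(1197962 - 544217) = √653745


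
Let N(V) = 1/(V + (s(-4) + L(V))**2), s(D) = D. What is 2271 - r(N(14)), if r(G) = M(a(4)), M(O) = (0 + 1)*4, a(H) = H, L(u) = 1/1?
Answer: 2267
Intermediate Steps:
L(u) = 1
N(V) = 1/(9 + V) (N(V) = 1/(V + (-4 + 1)**2) = 1/(V + (-3)**2) = 1/(V + 9) = 1/(9 + V))
M(O) = 4 (M(O) = 1*4 = 4)
r(G) = 4
2271 - r(N(14)) = 2271 - 1*4 = 2271 - 4 = 2267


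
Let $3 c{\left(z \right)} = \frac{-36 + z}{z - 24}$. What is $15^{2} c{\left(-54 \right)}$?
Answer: $\frac{1125}{13} \approx 86.538$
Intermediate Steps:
$c{\left(z \right)} = \frac{-36 + z}{3 \left(-24 + z\right)}$ ($c{\left(z \right)} = \frac{\left(-36 + z\right) \frac{1}{z - 24}}{3} = \frac{\left(-36 + z\right) \frac{1}{-24 + z}}{3} = \frac{\frac{1}{-24 + z} \left(-36 + z\right)}{3} = \frac{-36 + z}{3 \left(-24 + z\right)}$)
$15^{2} c{\left(-54 \right)} = 15^{2} \frac{-36 - 54}{3 \left(-24 - 54\right)} = 225 \cdot \frac{1}{3} \frac{1}{-78} \left(-90\right) = 225 \cdot \frac{1}{3} \left(- \frac{1}{78}\right) \left(-90\right) = 225 \cdot \frac{5}{13} = \frac{1125}{13}$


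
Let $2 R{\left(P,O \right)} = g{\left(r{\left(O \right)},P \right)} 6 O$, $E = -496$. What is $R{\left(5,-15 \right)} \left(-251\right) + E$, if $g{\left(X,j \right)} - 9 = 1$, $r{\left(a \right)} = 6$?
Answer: $112454$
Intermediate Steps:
$g{\left(X,j \right)} = 10$ ($g{\left(X,j \right)} = 9 + 1 = 10$)
$R{\left(P,O \right)} = 30 O$ ($R{\left(P,O \right)} = \frac{10 \cdot 6 O}{2} = \frac{60 O}{2} = 30 O$)
$R{\left(5,-15 \right)} \left(-251\right) + E = 30 \left(-15\right) \left(-251\right) - 496 = \left(-450\right) \left(-251\right) - 496 = 112950 - 496 = 112454$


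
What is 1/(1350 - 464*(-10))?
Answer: 1/5990 ≈ 0.00016694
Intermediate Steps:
1/(1350 - 464*(-10)) = 1/(1350 + 4640) = 1/5990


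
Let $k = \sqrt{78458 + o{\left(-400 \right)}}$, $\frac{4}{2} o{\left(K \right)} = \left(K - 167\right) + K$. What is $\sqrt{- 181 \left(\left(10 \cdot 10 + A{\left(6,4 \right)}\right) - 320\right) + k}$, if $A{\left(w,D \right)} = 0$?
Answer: $\frac{\sqrt{159280 + 2 \sqrt{311898}}}{2} \approx 200.25$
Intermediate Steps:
$o{\left(K \right)} = - \frac{167}{2} + K$ ($o{\left(K \right)} = \frac{\left(K - 167\right) + K}{2} = \frac{\left(-167 + K\right) + K}{2} = \frac{-167 + 2 K}{2} = - \frac{167}{2} + K$)
$k = \frac{\sqrt{311898}}{2}$ ($k = \sqrt{78458 - \frac{967}{2}} = \sqrt{\frac{155949}{2}} = \frac{\sqrt{311898}}{2} \approx 279.24$)
$\sqrt{- 181 \left(\left(10 \cdot 10 + A{\left(6,4 \right)}\right) - 320\right) + k} = \sqrt{- 181 \left(\left(10 \cdot 10 + 0\right) - 320\right) + \frac{\sqrt{311898}}{2}} = \sqrt{- 181 \left(\left(100 + 0\right) - 320\right) + \frac{\sqrt{311898}}{2}} = \sqrt{- 181 \left(100 - 320\right) + \frac{\sqrt{311898}}{2}} = \sqrt{\left(-181\right) \left(-220\right) + \frac{\sqrt{311898}}{2}} = \sqrt{39820 + \frac{\sqrt{311898}}{2}}$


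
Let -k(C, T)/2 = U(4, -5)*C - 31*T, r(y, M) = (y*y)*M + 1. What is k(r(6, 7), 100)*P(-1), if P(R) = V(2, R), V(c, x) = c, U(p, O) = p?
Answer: 8352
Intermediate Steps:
r(y, M) = 1 + M*y**2 (r(y, M) = y**2*M + 1 = M*y**2 + 1 = 1 + M*y**2)
P(R) = 2
k(C, T) = -8*C + 62*T (k(C, T) = -2*(4*C - 31*T) = -2*(-31*T + 4*C) = -8*C + 62*T)
k(r(6, 7), 100)*P(-1) = (-8*(1 + 7*6**2) + 62*100)*2 = (-8*(1 + 7*36) + 6200)*2 = (-8*(1 + 252) + 6200)*2 = (-8*253 + 6200)*2 = (-2024 + 6200)*2 = 4176*2 = 8352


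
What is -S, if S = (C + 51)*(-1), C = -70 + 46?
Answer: 27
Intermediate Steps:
C = -24
S = -27 (S = (-24 + 51)*(-1) = 27*(-1) = -27)
-S = -1*(-27) = 27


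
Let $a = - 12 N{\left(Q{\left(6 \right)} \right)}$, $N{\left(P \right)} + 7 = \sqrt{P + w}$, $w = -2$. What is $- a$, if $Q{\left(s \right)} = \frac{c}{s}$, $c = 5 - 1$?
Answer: $-84 + 8 i \sqrt{3} \approx -84.0 + 13.856 i$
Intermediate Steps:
$c = 4$ ($c = 5 - 1 = 4$)
$Q{\left(s \right)} = \frac{4}{s}$
$N{\left(P \right)} = -7 + \sqrt{-2 + P}$ ($N{\left(P \right)} = -7 + \sqrt{P - 2} = -7 + \sqrt{-2 + P}$)
$a = 84 - 8 i \sqrt{3}$ ($a = - 12 \left(-7 + \sqrt{-2 + \frac{4}{6}}\right) = - 12 \left(-7 + \sqrt{-2 + 4 \cdot \frac{1}{6}}\right) = - 12 \left(-7 + \sqrt{-2 + \frac{2}{3}}\right) = - 12 \left(-7 + \sqrt{- \frac{4}{3}}\right) = - 12 \left(-7 + \frac{2 i \sqrt{3}}{3}\right) = 84 - 8 i \sqrt{3} \approx 84.0 - 13.856 i$)
$- a = - (84 - 8 i \sqrt{3}) = -84 + 8 i \sqrt{3}$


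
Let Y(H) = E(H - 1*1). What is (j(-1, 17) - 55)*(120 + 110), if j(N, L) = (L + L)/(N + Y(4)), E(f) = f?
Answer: -8740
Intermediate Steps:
Y(H) = -1 + H (Y(H) = H - 1*1 = H - 1 = -1 + H)
j(N, L) = 2*L/(3 + N) (j(N, L) = (L + L)/(N + (-1 + 4)) = (2*L)/(N + 3) = (2*L)/(3 + N) = 2*L/(3 + N))
(j(-1, 17) - 55)*(120 + 110) = (2*17/(3 - 1) - 55)*(120 + 110) = (2*17/2 - 55)*230 = (2*17*(½) - 55)*230 = (17 - 55)*230 = -38*230 = -8740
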